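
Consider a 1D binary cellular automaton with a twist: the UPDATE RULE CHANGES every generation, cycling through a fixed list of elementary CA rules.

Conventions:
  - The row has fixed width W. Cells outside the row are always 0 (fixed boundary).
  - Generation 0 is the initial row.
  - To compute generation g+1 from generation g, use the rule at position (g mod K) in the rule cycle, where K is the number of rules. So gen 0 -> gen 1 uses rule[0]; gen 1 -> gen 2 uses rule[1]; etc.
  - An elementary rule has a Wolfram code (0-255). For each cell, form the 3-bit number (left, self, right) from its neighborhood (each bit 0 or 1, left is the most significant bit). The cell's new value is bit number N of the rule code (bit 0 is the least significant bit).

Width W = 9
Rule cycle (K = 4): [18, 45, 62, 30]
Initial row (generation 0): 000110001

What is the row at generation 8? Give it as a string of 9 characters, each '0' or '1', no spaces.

Gen 0: 000110001
Gen 1 (rule 18): 001001010
Gen 2 (rule 45): 101001110
Gen 3 (rule 62): 111111001
Gen 4 (rule 30): 100000111
Gen 5 (rule 18): 010001000
Gen 6 (rule 45): 010101011
Gen 7 (rule 62): 111111110
Gen 8 (rule 30): 100000001

Answer: 100000001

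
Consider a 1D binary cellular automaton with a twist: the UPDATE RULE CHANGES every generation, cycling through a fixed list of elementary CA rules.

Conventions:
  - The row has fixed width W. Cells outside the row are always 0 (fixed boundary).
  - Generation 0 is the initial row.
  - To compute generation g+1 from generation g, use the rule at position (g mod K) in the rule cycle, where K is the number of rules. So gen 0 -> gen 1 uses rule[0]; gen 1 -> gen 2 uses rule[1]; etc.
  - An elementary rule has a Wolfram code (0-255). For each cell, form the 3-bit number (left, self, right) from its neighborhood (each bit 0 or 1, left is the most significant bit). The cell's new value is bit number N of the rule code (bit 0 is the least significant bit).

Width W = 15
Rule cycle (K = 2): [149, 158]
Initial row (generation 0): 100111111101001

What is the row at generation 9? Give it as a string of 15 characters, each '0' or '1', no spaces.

Gen 0: 100111111101001
Gen 1 (rule 149): 110011111001101
Gen 2 (rule 158): 101111110111001
Gen 3 (rule 149): 100111100010101
Gen 4 (rule 158): 111111010110101
Gen 5 (rule 149): 011110010000101
Gen 6 (rule 158): 111101111001101
Gen 7 (rule 149): 011000110100001
Gen 8 (rule 158): 110101100110011
Gen 9 (rule 149): 000100010001000

Answer: 000100010001000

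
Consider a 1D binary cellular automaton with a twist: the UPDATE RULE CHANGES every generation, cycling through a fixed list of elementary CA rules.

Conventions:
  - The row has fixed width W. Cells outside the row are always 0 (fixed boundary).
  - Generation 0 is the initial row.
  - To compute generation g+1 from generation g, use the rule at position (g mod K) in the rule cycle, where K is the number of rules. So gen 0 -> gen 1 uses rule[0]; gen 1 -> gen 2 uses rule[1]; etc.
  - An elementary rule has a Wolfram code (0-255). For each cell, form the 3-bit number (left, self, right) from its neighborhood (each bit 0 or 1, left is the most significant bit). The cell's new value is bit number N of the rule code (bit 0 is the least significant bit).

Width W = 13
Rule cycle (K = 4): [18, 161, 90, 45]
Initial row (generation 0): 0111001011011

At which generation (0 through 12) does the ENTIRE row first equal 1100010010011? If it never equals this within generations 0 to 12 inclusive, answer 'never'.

Answer: never

Derivation:
Gen 0: 0111001011011
Gen 1 (rule 18): 1000110000000
Gen 2 (rule 161): 0010000111111
Gen 3 (rule 90): 0101001100001
Gen 4 (rule 45): 0111001001101
Gen 5 (rule 18): 1000110110000
Gen 6 (rule 161): 0010001000111
Gen 7 (rule 90): 0101010101101
Gen 8 (rule 45): 0111111111011
Gen 9 (rule 18): 1000000000000
Gen 10 (rule 161): 0011111111111
Gen 11 (rule 90): 0110000000001
Gen 12 (rule 45): 0100111111101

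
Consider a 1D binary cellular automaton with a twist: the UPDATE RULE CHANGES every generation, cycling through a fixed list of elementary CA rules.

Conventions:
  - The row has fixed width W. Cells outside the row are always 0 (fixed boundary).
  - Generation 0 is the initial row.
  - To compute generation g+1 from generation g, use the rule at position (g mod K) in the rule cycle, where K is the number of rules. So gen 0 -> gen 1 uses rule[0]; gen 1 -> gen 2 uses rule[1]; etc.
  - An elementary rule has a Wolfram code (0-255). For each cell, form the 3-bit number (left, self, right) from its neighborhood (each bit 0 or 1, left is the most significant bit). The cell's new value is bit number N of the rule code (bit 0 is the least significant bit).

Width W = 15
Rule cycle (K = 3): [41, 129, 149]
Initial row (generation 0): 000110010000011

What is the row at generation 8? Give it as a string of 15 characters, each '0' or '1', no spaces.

Answer: 110000001111111

Derivation:
Gen 0: 000110010000011
Gen 1 (rule 41): 110100000111010
Gen 2 (rule 129): 000001110010000
Gen 3 (rule 149): 111100101011111
Gen 4 (rule 41): 100000010110000
Gen 5 (rule 129): 001111000000111
Gen 6 (rule 149): 100110111110010
Gen 7 (rule 41): 000101100000000
Gen 8 (rule 129): 110000001111111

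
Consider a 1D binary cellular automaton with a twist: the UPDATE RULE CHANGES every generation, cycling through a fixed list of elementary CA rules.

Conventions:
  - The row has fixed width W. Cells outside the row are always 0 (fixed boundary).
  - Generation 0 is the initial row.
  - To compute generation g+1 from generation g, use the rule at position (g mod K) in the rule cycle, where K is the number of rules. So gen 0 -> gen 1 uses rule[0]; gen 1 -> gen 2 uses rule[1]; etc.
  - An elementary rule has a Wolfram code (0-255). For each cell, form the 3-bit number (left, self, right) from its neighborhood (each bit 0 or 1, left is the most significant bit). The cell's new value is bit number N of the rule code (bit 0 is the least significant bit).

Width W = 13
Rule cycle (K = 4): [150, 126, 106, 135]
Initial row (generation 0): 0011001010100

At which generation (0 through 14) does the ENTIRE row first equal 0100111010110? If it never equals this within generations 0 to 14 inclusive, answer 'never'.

Gen 0: 0011001010100
Gen 1 (rule 150): 0100111010110
Gen 2 (rule 126): 1111101111111
Gen 3 (rule 106): 1000111000001
Gen 4 (rule 135): 1011010011111
Gen 5 (rule 150): 1000011101110
Gen 6 (rule 126): 1100110111011
Gen 7 (rule 106): 1101111101111
Gen 8 (rule 135): 0000111000110
Gen 9 (rule 150): 0001010101001
Gen 10 (rule 126): 0011111111111
Gen 11 (rule 106): 0110000000001
Gen 12 (rule 135): 1000111111111
Gen 13 (rule 150): 1101011111110
Gen 14 (rule 126): 1111110000011

Answer: 1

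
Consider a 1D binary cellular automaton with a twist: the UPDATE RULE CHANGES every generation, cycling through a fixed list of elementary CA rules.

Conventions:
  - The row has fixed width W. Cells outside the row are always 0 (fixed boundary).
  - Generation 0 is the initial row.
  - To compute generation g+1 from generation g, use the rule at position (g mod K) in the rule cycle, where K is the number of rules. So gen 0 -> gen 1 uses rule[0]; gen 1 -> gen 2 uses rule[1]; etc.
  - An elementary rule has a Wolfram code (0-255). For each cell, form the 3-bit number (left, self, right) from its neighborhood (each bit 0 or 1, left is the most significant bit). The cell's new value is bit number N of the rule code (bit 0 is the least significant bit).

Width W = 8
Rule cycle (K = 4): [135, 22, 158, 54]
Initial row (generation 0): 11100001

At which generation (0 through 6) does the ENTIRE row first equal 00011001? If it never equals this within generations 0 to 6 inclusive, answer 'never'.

Gen 0: 11100001
Gen 1 (rule 135): 01001111
Gen 2 (rule 22): 11110000
Gen 3 (rule 158): 11101000
Gen 4 (rule 54): 00011100
Gen 5 (rule 135): 11101001
Gen 6 (rule 22): 00001111

Answer: never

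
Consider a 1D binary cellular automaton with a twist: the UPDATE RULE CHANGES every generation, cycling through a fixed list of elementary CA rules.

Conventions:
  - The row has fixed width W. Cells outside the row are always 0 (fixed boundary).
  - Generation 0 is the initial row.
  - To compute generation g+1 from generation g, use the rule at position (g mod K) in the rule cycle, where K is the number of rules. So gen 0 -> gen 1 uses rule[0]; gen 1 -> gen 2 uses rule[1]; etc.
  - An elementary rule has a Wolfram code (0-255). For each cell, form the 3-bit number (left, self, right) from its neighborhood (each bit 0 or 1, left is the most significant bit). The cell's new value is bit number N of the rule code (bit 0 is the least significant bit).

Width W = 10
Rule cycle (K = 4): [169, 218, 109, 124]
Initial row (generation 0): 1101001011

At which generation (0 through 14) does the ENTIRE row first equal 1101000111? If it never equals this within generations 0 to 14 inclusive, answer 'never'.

Answer: never

Derivation:
Gen 0: 1101001011
Gen 1 (rule 169): 1010000110
Gen 2 (rule 218): 0001001111
Gen 3 (rule 109): 1101001001
Gen 4 (rule 124): 1111101101
Gen 5 (rule 169): 1111011010
Gen 6 (rule 218): 1111011001
Gen 7 (rule 109): 1001111001
Gen 8 (rule 124): 1101001101
Gen 9 (rule 169): 1010001010
Gen 10 (rule 218): 0001010001
Gen 11 (rule 109): 1101110101
Gen 12 (rule 124): 1111011111
Gen 13 (rule 169): 1110111110
Gen 14 (rule 218): 1110111111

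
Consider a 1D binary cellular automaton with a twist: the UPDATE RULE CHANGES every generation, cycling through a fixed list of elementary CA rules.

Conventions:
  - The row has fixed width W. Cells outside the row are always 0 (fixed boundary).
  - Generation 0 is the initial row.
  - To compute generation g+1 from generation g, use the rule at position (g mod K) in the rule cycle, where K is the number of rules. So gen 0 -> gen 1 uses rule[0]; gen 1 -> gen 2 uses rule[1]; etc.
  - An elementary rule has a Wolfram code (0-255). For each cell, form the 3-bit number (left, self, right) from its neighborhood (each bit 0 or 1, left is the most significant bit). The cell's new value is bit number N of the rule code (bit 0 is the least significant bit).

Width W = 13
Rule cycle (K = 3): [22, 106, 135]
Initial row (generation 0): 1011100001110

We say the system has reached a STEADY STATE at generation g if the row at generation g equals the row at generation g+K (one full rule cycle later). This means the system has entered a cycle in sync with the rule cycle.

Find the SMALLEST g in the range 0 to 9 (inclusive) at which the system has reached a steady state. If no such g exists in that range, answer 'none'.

Gen 0: 1011100001110
Gen 1 (rule 22): 1000010010001
Gen 2 (rule 106): 0000100100010
Gen 3 (rule 135): 1111101101110
Gen 4 (rule 22): 0000000000001
Gen 5 (rule 106): 0000000000010
Gen 6 (rule 135): 1111111111110
Gen 7 (rule 22): 0000000000001
Gen 8 (rule 106): 0000000000010
Gen 9 (rule 135): 1111111111110
Gen 10 (rule 22): 0000000000001
Gen 11 (rule 106): 0000000000010
Gen 12 (rule 135): 1111111111110

Answer: 4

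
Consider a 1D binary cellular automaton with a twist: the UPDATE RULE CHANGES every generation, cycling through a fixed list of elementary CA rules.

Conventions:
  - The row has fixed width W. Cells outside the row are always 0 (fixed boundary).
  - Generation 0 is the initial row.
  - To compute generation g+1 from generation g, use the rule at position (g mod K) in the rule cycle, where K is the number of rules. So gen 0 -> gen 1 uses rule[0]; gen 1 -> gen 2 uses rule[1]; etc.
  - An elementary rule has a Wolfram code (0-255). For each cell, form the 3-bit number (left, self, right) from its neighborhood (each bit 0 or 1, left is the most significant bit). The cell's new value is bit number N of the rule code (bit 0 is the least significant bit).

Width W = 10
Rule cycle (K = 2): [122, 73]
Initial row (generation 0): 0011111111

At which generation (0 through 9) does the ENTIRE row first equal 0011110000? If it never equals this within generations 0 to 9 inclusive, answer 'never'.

Answer: never

Derivation:
Gen 0: 0011111111
Gen 1 (rule 122): 0110000001
Gen 2 (rule 73): 0110111100
Gen 3 (rule 122): 1111100110
Gen 4 (rule 73): 1000100110
Gen 5 (rule 122): 0101011111
Gen 6 (rule 73): 0000010001
Gen 7 (rule 122): 0000101010
Gen 8 (rule 73): 1110000000
Gen 9 (rule 122): 1011000000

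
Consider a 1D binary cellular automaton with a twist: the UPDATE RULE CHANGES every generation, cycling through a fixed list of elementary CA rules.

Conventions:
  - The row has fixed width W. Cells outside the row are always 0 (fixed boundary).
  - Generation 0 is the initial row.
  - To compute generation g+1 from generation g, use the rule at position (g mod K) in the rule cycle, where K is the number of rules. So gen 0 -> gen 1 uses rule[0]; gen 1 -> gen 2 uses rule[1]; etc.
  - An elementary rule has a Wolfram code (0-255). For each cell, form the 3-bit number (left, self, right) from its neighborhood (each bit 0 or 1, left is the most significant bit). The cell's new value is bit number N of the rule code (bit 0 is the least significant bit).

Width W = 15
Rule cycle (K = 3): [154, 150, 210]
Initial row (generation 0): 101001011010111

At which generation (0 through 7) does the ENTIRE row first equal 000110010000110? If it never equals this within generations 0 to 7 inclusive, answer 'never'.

Gen 0: 101001011010111
Gen 1 (rule 154): 000110010000110
Gen 2 (rule 150): 001001111001001
Gen 3 (rule 210): 010110111110110
Gen 4 (rule 154): 100100111100101
Gen 5 (rule 150): 111111011011101
Gen 6 (rule 210): 011111001001100
Gen 7 (rule 154): 111110110111010

Answer: 1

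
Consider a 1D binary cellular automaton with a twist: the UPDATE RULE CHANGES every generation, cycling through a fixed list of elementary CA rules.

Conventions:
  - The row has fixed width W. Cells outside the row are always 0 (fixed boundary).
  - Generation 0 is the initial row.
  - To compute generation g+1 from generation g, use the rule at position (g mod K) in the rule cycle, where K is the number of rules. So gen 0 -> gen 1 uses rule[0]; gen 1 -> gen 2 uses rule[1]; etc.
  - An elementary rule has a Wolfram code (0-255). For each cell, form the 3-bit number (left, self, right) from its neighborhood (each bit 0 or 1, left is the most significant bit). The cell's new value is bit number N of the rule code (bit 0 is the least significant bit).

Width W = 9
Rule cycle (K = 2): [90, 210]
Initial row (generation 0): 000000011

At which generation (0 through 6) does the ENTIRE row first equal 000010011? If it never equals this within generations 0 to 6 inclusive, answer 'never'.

Gen 0: 000000011
Gen 1 (rule 90): 000000111
Gen 2 (rule 210): 000001011
Gen 3 (rule 90): 000010011
Gen 4 (rule 210): 000101101
Gen 5 (rule 90): 001001100
Gen 6 (rule 210): 010110110

Answer: 3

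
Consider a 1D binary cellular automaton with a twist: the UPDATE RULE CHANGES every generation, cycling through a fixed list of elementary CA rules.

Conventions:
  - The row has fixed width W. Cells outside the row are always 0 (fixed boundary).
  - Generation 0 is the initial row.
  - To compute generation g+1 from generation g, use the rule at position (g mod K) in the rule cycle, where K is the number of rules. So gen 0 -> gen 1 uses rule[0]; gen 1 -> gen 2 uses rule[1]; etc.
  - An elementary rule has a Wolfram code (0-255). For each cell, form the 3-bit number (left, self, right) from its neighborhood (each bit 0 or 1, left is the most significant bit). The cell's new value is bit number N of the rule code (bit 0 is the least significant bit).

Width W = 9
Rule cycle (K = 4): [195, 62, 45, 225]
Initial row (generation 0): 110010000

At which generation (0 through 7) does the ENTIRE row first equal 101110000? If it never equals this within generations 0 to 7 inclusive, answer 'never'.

Gen 0: 110010000
Gen 1 (rule 195): 010100111
Gen 2 (rule 62): 111111100
Gen 3 (rule 45): 100000001
Gen 4 (rule 225): 001111100
Gen 5 (rule 195): 110111101
Gen 6 (rule 62): 101100011
Gen 7 (rule 45): 111001010

Answer: never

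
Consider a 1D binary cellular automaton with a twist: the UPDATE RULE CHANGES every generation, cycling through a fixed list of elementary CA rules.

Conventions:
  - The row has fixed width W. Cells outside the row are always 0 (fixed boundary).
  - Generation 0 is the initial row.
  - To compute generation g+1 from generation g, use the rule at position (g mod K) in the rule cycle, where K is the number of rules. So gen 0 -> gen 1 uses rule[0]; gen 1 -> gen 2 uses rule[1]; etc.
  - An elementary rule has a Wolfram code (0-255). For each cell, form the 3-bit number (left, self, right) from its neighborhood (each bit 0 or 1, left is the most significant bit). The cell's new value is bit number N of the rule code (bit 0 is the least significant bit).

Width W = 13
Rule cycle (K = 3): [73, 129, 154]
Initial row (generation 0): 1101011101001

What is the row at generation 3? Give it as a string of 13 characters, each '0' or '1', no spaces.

Gen 0: 1101011101001
Gen 1 (rule 73): 1100010100000
Gen 2 (rule 129): 0001000001111
Gen 3 (rule 154): 0010100011110

Answer: 0010100011110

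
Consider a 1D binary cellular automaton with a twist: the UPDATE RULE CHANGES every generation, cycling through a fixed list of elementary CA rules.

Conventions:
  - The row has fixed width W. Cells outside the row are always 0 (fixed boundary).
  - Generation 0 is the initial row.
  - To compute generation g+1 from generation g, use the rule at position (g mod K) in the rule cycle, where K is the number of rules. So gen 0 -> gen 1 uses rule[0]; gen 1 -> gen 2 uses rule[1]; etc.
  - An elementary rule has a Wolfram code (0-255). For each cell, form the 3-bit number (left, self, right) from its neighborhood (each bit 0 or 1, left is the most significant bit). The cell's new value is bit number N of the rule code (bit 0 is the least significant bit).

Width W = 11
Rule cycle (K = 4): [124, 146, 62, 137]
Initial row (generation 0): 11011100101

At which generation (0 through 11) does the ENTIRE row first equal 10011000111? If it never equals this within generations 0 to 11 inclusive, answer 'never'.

Answer: never

Derivation:
Gen 0: 11011100101
Gen 1 (rule 124): 11110110111
Gen 2 (rule 146): 01100000010
Gen 3 (rule 62): 11010000111
Gen 4 (rule 137): 10000110110
Gen 5 (rule 124): 11000111111
Gen 6 (rule 146): 00101011110
Gen 7 (rule 62): 01111110001
Gen 8 (rule 137): 01111100100
Gen 9 (rule 124): 01000110110
Gen 10 (rule 146): 10101000001
Gen 11 (rule 62): 11111100011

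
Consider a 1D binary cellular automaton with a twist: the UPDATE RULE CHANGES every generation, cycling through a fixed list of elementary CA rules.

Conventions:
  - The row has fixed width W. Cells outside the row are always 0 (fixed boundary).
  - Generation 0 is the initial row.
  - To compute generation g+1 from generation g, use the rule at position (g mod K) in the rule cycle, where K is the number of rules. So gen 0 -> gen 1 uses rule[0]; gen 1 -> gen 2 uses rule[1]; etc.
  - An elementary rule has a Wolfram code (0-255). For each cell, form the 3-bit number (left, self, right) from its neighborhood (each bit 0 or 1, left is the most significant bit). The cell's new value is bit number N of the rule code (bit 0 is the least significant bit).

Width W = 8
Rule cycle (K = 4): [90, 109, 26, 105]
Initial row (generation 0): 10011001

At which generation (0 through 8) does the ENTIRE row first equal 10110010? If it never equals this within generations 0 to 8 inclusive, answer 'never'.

Gen 0: 10011001
Gen 1 (rule 90): 01111110
Gen 2 (rule 109): 01000010
Gen 3 (rule 26): 10100101
Gen 4 (rule 105): 01000010
Gen 5 (rule 90): 10100101
Gen 6 (rule 109): 11100111
Gen 7 (rule 26): 10011100
Gen 8 (rule 105): 00010101

Answer: never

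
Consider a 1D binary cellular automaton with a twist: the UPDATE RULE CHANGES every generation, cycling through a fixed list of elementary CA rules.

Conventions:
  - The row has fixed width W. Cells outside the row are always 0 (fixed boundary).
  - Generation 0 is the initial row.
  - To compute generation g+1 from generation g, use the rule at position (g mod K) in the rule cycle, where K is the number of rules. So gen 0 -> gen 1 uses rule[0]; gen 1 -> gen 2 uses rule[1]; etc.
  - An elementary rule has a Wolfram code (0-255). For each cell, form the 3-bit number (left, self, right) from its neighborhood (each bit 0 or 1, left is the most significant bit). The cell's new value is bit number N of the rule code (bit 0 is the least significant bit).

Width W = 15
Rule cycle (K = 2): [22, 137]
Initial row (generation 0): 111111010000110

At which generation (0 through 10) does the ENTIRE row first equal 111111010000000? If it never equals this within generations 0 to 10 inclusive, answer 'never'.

Gen 0: 111111010000110
Gen 1 (rule 22): 000000011001001
Gen 2 (rule 137): 111111010000000
Gen 3 (rule 22): 000000011000000
Gen 4 (rule 137): 111111010011111
Gen 5 (rule 22): 000000011100000
Gen 6 (rule 137): 111111011001111
Gen 7 (rule 22): 000000000110000
Gen 8 (rule 137): 111111110100111
Gen 9 (rule 22): 000000000111000
Gen 10 (rule 137): 111111110110011

Answer: 2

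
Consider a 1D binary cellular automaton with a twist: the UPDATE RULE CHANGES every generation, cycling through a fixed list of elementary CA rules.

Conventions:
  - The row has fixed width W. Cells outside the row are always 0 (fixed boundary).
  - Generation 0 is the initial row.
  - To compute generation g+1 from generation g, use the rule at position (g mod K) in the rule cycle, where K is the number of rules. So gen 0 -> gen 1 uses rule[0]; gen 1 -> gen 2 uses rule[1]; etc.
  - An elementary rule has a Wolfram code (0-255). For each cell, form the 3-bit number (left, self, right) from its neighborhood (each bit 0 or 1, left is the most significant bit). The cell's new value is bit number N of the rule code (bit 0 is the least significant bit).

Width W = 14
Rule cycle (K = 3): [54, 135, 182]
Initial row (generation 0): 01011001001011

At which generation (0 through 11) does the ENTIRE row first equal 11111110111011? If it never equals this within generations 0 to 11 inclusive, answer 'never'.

Gen 0: 01011001001011
Gen 1 (rule 54): 11100111111100
Gen 2 (rule 135): 01001011111001
Gen 3 (rule 182): 11111101110111
Gen 4 (rule 54): 00000010001000
Gen 5 (rule 135): 11111110111011
Gen 6 (rule 182): 01111101010100
Gen 7 (rule 54): 10000011111110
Gen 8 (rule 135): 10111101111100
Gen 9 (rule 182): 11011010111010
Gen 10 (rule 54): 00100111000111
Gen 11 (rule 135): 11101010011010

Answer: 5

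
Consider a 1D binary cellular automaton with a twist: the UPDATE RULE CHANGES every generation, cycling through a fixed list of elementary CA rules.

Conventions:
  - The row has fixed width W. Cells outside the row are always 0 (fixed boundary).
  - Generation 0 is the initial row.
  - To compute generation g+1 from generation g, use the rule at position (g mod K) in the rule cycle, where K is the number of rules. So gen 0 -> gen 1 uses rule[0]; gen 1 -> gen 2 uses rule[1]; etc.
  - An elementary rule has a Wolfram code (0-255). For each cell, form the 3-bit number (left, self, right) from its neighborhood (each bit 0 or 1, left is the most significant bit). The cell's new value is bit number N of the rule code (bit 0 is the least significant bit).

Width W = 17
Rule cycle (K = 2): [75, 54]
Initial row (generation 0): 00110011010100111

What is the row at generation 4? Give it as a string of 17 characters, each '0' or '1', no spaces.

Answer: 00001100110011000

Derivation:
Gen 0: 00110011010100111
Gen 1 (rule 75): 11110111000001101
Gen 2 (rule 54): 00001000100010011
Gen 3 (rule 75): 11110011001100111
Gen 4 (rule 54): 00001100110011000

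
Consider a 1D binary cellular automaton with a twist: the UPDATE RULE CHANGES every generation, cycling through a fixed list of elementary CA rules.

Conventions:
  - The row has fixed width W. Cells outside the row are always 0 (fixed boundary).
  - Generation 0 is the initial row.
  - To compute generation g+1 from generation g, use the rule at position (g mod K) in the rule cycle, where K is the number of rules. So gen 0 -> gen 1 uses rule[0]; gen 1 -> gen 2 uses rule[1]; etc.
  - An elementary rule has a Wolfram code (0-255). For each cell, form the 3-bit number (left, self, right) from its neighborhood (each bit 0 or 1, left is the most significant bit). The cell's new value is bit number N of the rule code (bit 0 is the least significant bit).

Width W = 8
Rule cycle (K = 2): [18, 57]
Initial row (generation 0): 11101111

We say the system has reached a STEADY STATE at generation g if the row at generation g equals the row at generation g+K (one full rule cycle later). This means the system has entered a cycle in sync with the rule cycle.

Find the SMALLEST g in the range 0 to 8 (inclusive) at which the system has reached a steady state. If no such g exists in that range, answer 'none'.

Answer: 1

Derivation:
Gen 0: 11101111
Gen 1 (rule 18): 00000000
Gen 2 (rule 57): 11111111
Gen 3 (rule 18): 00000000
Gen 4 (rule 57): 11111111
Gen 5 (rule 18): 00000000
Gen 6 (rule 57): 11111111
Gen 7 (rule 18): 00000000
Gen 8 (rule 57): 11111111
Gen 9 (rule 18): 00000000
Gen 10 (rule 57): 11111111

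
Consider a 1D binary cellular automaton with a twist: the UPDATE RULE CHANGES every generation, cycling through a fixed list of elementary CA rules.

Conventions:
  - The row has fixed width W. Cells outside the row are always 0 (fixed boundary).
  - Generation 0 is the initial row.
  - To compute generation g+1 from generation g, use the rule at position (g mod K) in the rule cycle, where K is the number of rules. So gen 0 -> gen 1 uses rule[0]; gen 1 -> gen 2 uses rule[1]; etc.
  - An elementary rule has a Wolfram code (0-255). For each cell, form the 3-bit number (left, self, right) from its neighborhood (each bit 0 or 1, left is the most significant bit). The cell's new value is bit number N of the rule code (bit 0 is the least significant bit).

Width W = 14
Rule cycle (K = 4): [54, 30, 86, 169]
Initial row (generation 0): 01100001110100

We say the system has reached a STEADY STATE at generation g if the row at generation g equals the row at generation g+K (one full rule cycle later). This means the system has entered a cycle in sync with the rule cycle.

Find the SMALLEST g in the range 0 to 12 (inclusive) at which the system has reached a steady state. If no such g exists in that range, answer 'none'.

Gen 0: 01100001110100
Gen 1 (rule 54): 10010010001110
Gen 2 (rule 30): 11111111011001
Gen 3 (rule 86): 00000001001111
Gen 4 (rule 169): 11111100001110
Gen 5 (rule 54): 00000010010001
Gen 6 (rule 30): 00000111111011
Gen 7 (rule 86): 00001000001001
Gen 8 (rule 169): 11100011100000
Gen 9 (rule 54): 00010100010000
Gen 10 (rule 30): 00110110111000
Gen 11 (rule 86): 01010010001100
Gen 12 (rule 169): 00100000101001
Gen 13 (rule 54): 01110001111111
Gen 14 (rule 30): 11001011000000
Gen 15 (rule 86): 01111001100000
Gen 16 (rule 169): 01110001001111

Answer: none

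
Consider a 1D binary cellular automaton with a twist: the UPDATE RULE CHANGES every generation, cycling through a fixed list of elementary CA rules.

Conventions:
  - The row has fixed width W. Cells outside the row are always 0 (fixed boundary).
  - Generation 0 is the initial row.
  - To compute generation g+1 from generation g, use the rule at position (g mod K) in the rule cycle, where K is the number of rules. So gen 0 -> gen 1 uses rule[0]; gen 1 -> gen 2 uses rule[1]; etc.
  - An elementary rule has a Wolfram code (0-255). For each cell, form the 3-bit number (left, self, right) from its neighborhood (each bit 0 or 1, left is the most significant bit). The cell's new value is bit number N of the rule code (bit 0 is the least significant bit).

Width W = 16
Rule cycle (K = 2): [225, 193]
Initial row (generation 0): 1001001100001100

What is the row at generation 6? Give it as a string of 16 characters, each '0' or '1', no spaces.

Answer: 0000110100011001

Derivation:
Gen 0: 1001001100001100
Gen 1 (rule 225): 0000000101100101
Gen 2 (rule 193): 1111110000100000
Gen 3 (rule 225): 0111110110001111
Gen 4 (rule 193): 0011110010100111
Gen 5 (rule 225): 1001110001000011
Gen 6 (rule 193): 0000110100011001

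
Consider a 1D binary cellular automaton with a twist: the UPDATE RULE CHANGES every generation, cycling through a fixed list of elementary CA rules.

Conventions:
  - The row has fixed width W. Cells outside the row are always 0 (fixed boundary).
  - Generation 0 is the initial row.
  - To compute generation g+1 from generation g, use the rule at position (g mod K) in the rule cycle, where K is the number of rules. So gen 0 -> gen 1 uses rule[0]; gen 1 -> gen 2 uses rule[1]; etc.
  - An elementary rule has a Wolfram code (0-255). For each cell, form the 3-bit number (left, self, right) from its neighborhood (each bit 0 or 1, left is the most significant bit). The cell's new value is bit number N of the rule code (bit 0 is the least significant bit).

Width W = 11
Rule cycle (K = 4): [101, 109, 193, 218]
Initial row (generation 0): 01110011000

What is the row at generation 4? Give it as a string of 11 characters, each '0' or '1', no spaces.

Gen 0: 01110011000
Gen 1 (rule 101): 00010001011
Gen 2 (rule 109): 11010101111
Gen 3 (rule 193): 01000000111
Gen 4 (rule 218): 10100001111

Answer: 10100001111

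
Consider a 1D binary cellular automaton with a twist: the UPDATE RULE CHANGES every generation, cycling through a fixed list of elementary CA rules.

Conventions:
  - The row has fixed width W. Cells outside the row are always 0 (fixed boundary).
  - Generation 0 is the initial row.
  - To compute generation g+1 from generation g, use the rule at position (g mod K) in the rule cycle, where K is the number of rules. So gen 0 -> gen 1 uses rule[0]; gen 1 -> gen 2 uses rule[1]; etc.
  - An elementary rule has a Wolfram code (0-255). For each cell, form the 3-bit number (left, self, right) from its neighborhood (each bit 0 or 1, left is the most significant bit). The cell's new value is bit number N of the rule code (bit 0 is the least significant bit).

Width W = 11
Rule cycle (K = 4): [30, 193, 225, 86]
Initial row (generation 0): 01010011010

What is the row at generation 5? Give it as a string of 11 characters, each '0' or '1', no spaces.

Answer: 00011010101

Derivation:
Gen 0: 01010011010
Gen 1 (rule 30): 11011110011
Gen 2 (rule 193): 01001110001
Gen 3 (rule 225): 00000110100
Gen 4 (rule 86): 00001010110
Gen 5 (rule 30): 00011010101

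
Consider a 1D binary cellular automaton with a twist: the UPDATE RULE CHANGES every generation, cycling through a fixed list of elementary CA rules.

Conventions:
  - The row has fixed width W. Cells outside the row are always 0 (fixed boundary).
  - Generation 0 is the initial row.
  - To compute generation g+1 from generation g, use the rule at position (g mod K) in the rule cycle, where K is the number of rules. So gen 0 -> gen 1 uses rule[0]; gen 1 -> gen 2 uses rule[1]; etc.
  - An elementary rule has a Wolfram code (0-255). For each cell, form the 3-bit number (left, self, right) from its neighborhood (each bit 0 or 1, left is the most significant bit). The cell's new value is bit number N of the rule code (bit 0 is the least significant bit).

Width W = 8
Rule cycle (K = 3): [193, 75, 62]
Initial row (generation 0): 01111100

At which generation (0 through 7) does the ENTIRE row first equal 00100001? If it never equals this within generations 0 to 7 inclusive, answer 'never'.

Gen 0: 01111100
Gen 1 (rule 193): 00111101
Gen 2 (rule 75): 11100100
Gen 3 (rule 62): 10011110
Gen 4 (rule 193): 00001110
Gen 5 (rule 75): 11111010
Gen 6 (rule 62): 10000111
Gen 7 (rule 193): 00110011

Answer: never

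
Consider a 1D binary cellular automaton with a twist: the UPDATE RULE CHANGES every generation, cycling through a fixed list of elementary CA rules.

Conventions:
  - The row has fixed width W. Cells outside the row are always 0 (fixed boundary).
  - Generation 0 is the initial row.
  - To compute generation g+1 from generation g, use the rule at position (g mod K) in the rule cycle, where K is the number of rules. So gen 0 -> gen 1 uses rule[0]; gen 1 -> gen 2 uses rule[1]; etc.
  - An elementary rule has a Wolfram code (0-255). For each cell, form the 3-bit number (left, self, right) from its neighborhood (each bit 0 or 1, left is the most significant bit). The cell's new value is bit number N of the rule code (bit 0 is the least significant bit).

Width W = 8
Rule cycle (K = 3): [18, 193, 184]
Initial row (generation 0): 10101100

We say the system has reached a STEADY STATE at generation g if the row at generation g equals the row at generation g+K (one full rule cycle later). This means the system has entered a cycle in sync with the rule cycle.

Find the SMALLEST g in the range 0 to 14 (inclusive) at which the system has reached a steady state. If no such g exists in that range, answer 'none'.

Gen 0: 10101100
Gen 1 (rule 18): 00000010
Gen 2 (rule 193): 11111000
Gen 3 (rule 184): 11110100
Gen 4 (rule 18): 00000010
Gen 5 (rule 193): 11111000
Gen 6 (rule 184): 11110100
Gen 7 (rule 18): 00000010
Gen 8 (rule 193): 11111000
Gen 9 (rule 184): 11110100
Gen 10 (rule 18): 00000010
Gen 11 (rule 193): 11111000
Gen 12 (rule 184): 11110100
Gen 13 (rule 18): 00000010
Gen 14 (rule 193): 11111000
Gen 15 (rule 184): 11110100
Gen 16 (rule 18): 00000010
Gen 17 (rule 193): 11111000

Answer: 1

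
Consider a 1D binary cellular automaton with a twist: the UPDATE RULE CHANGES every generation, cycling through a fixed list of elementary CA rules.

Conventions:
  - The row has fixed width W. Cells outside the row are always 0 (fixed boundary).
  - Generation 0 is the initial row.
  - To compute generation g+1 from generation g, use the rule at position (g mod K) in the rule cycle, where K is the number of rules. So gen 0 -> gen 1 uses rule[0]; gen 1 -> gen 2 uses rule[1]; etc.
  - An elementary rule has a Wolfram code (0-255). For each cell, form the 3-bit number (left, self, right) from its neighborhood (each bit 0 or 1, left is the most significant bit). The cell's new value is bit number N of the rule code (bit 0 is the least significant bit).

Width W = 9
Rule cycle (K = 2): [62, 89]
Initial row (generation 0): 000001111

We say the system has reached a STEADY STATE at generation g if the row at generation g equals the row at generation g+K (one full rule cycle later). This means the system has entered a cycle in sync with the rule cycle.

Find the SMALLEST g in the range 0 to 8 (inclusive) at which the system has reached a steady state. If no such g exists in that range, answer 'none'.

Answer: 5

Derivation:
Gen 0: 000001111
Gen 1 (rule 62): 000011000
Gen 2 (rule 89): 111011111
Gen 3 (rule 62): 100110000
Gen 4 (rule 89): 010111111
Gen 5 (rule 62): 111100000
Gen 6 (rule 89): 100111111
Gen 7 (rule 62): 111100000
Gen 8 (rule 89): 100111111
Gen 9 (rule 62): 111100000
Gen 10 (rule 89): 100111111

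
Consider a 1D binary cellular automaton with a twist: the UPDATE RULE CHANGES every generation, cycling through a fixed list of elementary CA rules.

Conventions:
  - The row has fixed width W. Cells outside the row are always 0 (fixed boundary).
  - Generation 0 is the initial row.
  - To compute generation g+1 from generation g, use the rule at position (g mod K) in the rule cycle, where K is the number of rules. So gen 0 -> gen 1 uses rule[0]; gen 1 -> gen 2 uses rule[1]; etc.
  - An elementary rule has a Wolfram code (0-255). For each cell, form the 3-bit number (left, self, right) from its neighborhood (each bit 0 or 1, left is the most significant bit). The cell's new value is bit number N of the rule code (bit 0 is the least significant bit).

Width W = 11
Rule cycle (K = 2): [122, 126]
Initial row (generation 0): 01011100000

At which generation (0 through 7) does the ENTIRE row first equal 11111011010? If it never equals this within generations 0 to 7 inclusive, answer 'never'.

Gen 0: 01011100000
Gen 1 (rule 122): 10110110000
Gen 2 (rule 126): 11111111000
Gen 3 (rule 122): 10000001100
Gen 4 (rule 126): 11000011110
Gen 5 (rule 122): 11100110011
Gen 6 (rule 126): 10111111111
Gen 7 (rule 122): 01100000001

Answer: never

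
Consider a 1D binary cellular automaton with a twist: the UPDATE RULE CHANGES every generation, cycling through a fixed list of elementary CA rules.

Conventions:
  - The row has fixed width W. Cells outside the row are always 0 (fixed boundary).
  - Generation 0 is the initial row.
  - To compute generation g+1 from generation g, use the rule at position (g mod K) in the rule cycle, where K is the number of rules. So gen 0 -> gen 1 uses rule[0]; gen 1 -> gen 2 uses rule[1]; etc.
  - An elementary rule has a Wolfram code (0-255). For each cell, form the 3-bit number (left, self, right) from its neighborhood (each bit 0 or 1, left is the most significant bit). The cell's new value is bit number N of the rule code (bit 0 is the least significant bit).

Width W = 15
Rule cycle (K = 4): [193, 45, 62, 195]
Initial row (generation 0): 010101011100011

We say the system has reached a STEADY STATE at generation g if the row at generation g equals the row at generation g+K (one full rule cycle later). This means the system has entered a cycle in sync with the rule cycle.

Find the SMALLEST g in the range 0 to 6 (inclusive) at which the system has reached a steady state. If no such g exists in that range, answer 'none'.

Gen 0: 010101011100011
Gen 1 (rule 193): 000000001101001
Gen 2 (rule 45): 111111101011001
Gen 3 (rule 62): 100000011110111
Gen 4 (rule 195): 001111101110011
Gen 5 (rule 193): 100111100110001
Gen 6 (rule 45): 100100000100101
Gen 7 (rule 62): 111110001111111
Gen 8 (rule 195): 011110110111111
Gen 9 (rule 193): 001110010011111
Gen 10 (rule 45): 101000010010000

Answer: none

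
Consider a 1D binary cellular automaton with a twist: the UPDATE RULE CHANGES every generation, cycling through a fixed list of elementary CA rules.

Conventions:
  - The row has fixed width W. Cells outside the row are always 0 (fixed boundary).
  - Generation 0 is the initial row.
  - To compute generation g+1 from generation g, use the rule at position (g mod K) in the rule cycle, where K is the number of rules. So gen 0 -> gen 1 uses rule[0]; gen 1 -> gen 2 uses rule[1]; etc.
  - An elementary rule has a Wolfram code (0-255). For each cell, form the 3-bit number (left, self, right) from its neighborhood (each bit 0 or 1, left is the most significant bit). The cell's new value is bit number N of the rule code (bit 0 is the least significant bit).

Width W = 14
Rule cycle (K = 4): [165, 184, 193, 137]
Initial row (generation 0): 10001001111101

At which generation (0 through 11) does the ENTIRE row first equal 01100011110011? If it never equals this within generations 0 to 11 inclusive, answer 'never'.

Gen 0: 10001001111101
Gen 1 (rule 165): 10101000111011
Gen 2 (rule 184): 01010100110110
Gen 3 (rule 193): 00000000010010
Gen 4 (rule 137): 11111111000000
Gen 5 (rule 165): 01111110011111
Gen 6 (rule 184): 01111101011110
Gen 7 (rule 193): 00111100001110
Gen 8 (rule 137): 10111001101100
Gen 9 (rule 165): 11010000010001
Gen 10 (rule 184): 10101000001000
Gen 11 (rule 193): 00000011100011

Answer: never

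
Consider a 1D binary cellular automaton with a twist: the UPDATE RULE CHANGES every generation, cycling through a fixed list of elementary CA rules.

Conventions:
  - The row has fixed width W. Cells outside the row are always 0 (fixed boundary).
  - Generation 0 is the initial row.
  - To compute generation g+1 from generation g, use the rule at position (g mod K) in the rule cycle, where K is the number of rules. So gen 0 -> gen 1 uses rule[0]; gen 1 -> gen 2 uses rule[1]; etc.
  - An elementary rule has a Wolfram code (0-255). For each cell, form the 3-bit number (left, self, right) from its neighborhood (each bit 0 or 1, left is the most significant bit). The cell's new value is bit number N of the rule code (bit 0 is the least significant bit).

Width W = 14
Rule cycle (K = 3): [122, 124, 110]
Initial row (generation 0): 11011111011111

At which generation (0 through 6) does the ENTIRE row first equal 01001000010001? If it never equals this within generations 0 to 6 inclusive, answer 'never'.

Answer: never

Derivation:
Gen 0: 11011111011111
Gen 1 (rule 122): 11110001110001
Gen 2 (rule 124): 10011001011001
Gen 3 (rule 110): 10111011111011
Gen 4 (rule 122): 01101110001111
Gen 5 (rule 124): 01111011001001
Gen 6 (rule 110): 11001111011011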